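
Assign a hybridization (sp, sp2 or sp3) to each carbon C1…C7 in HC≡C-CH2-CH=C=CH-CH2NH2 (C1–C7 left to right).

C1: 2 σ bonds, plus two π bonds — 2 electron domains, sp.
C2 is sp: 2 σ bonds, plus two π bonds, 2 electron-density regions.
C3 (4 σ bonds) has steric number 4: sp3.
C4 is sp2: 3 σ bonds, plus one π bond, 3 electron-density regions.
C5 (2 σ bonds, plus two π bonds) has steric number 2: sp.
C6: 3 σ bonds, plus one π bond — 3 electron domains, sp2.
C7 is sp3: 4 σ bonds, 4 electron-density regions.

C1 sp, C2 sp, C3 sp3, C4 sp2, C5 sp, C6 sp2, C7 sp3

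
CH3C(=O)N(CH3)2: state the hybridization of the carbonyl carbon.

sp²

The carbonyl carbon has 3 σ bonds, plus one π bond: steric number 3 → sp2.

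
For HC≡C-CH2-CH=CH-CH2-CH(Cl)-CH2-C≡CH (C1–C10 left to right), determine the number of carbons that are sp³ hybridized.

C1: sp
C2: sp
C3: sp3 ✓
C4: sp2
C5: sp2
C6: sp3 ✓
C7: sp3 ✓
C8: sp3 ✓
C9: sp
C10: sp
C3, C6, C7, C8 → 4 sp3 carbons.

4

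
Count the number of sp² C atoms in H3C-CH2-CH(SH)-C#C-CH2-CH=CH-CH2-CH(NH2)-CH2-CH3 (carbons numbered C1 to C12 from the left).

2

C1: sp3
C2: sp3
C3: sp3
C4: sp
C5: sp
C6: sp3
C7: sp2 ✓
C8: sp2 ✓
C9: sp3
C10: sp3
C11: sp3
C12: sp3
C7, C8 → 2 sp2 carbons.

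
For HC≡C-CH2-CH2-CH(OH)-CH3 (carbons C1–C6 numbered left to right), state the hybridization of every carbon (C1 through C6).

C1 sp, C2 sp, C3 sp3, C4 sp3, C5 sp3, C6 sp3

C1: 2 σ bonds, plus two π bonds; 2 regions of electron density → sp.
C2 is sp: 2 σ bonds, plus two π bonds, 2 electron-density regions.
C3 (4 σ bonds) has steric number 4: sp3.
C4: 4 σ bonds; 4 regions of electron density → sp3.
C5: 4 σ bonds — 4 electron domains, sp3.
C6 carries 4 σ bonds, giving a steric number of 4, so it is sp3.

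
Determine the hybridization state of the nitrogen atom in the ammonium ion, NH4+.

Four σ bonds, no lone pair → sp3, tetrahedral.

sp^3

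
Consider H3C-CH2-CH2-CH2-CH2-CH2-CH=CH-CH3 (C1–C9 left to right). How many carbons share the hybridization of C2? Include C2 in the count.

7

C2 is sp3 (only σ bonds).
C1: sp3 ✓
C2: sp3 ✓
C3: sp3 ✓
C4: sp3 ✓
C5: sp3 ✓
C6: sp3 ✓
C7: sp2
C8: sp2
C9: sp3 ✓
7 carbons are sp3.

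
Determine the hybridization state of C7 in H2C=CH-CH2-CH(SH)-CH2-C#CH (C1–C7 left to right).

sp

C7: 2 σ bonds, plus two π bonds — 2 electron domains, sp.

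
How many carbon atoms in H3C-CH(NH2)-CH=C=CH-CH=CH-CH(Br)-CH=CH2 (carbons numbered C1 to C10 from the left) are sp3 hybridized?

C1: sp3 ✓
C2: sp3 ✓
C3: sp2
C4: sp
C5: sp2
C6: sp2
C7: sp2
C8: sp3 ✓
C9: sp2
C10: sp2
C1, C2, C8 → 3 sp3 carbons.

3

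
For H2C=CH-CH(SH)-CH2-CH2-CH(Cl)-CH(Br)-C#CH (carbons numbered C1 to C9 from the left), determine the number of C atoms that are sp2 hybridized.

C1: sp2 ✓
C2: sp2 ✓
C3: sp3
C4: sp3
C5: sp3
C6: sp3
C7: sp3
C8: sp
C9: sp
C1, C2 → 2 sp2 carbons.

2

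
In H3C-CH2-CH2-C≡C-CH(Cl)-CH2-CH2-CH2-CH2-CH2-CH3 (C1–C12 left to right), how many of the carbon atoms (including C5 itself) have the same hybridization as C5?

C5 is sp (two π bonds).
C1: sp3
C2: sp3
C3: sp3
C4: sp ✓
C5: sp ✓
C6: sp3
C7: sp3
C8: sp3
C9: sp3
C10: sp3
C11: sp3
C12: sp3
2 carbons are sp.

2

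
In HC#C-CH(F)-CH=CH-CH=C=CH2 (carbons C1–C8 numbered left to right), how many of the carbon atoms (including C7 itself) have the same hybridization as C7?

C7 is sp (two π bonds).
C1: sp ✓
C2: sp ✓
C3: sp3
C4: sp2
C5: sp2
C6: sp2
C7: sp ✓
C8: sp2
3 carbons are sp.

3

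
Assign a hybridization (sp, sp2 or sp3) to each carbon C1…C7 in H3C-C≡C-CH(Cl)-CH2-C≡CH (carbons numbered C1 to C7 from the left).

C1: 4 σ bonds — 4 electron domains, sp3.
C2: 2 σ bonds, plus two π bonds; 2 regions of electron density → sp.
C3 (2 σ bonds, plus two π bonds) has steric number 2: sp.
C4 has 4 σ bonds: steric number 4 → sp3.
C5 has 4 σ bonds: steric number 4 → sp3.
C6: 2 σ bonds, plus two π bonds — 2 electron domains, sp.
C7 carries 2 σ bonds, plus two π bonds, giving a steric number of 2, so it is sp.

C1 sp3, C2 sp, C3 sp, C4 sp3, C5 sp3, C6 sp, C7 sp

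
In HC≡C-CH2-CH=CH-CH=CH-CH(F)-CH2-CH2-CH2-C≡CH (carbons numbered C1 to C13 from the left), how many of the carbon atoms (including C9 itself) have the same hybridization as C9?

5

C9 is sp3 (only σ bonds).
C1: sp
C2: sp
C3: sp3 ✓
C4: sp2
C5: sp2
C6: sp2
C7: sp2
C8: sp3 ✓
C9: sp3 ✓
C10: sp3 ✓
C11: sp3 ✓
C12: sp
C13: sp
5 carbons are sp3.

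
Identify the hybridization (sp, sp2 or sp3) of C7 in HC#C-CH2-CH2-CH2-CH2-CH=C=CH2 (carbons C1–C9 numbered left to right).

sp2

C7: 3 σ bonds, plus one π bond — 3 electron domains, sp2.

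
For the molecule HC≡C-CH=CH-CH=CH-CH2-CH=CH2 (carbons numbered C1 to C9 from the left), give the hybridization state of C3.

C3: 3 σ bonds, plus one π bond — 3 electron domains, sp2.

sp^2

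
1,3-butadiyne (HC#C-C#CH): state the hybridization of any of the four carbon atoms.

Every carbon is part of a C≡C triple bond: two σ regions → sp.

sp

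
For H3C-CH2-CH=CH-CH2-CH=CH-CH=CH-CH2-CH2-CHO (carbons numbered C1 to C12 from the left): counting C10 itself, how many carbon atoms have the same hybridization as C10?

C10 is sp3 (only σ bonds).
C1: sp3 ✓
C2: sp3 ✓
C3: sp2
C4: sp2
C5: sp3 ✓
C6: sp2
C7: sp2
C8: sp2
C9: sp2
C10: sp3 ✓
C11: sp3 ✓
C12: sp2
5 carbons are sp3.

5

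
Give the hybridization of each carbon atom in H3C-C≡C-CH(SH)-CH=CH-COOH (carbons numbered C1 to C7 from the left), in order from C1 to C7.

C1 sp3, C2 sp, C3 sp, C4 sp3, C5 sp2, C6 sp2, C7 sp2

C1 carries 4 σ bonds, giving a steric number of 4, so it is sp3.
C2 (2 σ bonds, plus two π bonds) has steric number 2: sp.
C3 carries 2 σ bonds, plus two π bonds, giving a steric number of 2, so it is sp.
C4: 4 σ bonds; 4 regions of electron density → sp3.
C5 carries 3 σ bonds, plus one π bond, giving a steric number of 3, so it is sp2.
C6 is sp2: 3 σ bonds, plus one π bond, 3 electron-density regions.
C7: 3 σ bonds, plus one π bond; 3 regions of electron density → sp2.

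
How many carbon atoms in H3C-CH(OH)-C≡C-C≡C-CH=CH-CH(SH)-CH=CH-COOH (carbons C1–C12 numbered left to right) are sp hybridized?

4

C1: sp3
C2: sp3
C3: sp ✓
C4: sp ✓
C5: sp ✓
C6: sp ✓
C7: sp2
C8: sp2
C9: sp3
C10: sp2
C11: sp2
C12: sp2
C3, C4, C5, C6 → 4 sp carbons.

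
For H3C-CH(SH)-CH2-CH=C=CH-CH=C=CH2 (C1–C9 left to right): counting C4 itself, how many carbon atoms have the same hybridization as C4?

C4 is sp2 (one π bond).
C1: sp3
C2: sp3
C3: sp3
C4: sp2 ✓
C5: sp
C6: sp2 ✓
C7: sp2 ✓
C8: sp
C9: sp2 ✓
4 carbons are sp2.

4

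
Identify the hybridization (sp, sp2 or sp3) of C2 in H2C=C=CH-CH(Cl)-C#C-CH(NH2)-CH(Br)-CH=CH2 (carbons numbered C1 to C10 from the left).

C2 is sp: 2 σ bonds, plus two π bonds, 2 electron-density regions.

sp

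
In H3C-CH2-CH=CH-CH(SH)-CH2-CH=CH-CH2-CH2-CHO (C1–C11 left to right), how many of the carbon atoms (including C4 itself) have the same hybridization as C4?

C4 is sp2 (one π bond).
C1: sp3
C2: sp3
C3: sp2 ✓
C4: sp2 ✓
C5: sp3
C6: sp3
C7: sp2 ✓
C8: sp2 ✓
C9: sp3
C10: sp3
C11: sp2 ✓
5 carbons are sp2.

5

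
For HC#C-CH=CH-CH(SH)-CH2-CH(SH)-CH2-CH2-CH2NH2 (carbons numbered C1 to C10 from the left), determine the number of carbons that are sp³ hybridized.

6

C1: sp
C2: sp
C3: sp2
C4: sp2
C5: sp3 ✓
C6: sp3 ✓
C7: sp3 ✓
C8: sp3 ✓
C9: sp3 ✓
C10: sp3 ✓
C5, C6, C7, C8, C9, C10 → 6 sp3 carbons.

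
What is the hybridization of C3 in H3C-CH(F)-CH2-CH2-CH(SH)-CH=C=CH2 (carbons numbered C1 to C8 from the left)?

C3 is sp3: 4 σ bonds, 4 electron-density regions.

sp3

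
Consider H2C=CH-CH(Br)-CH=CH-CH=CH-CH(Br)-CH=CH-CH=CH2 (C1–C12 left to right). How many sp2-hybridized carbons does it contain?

10

C1: sp2 ✓
C2: sp2 ✓
C3: sp3
C4: sp2 ✓
C5: sp2 ✓
C6: sp2 ✓
C7: sp2 ✓
C8: sp3
C9: sp2 ✓
C10: sp2 ✓
C11: sp2 ✓
C12: sp2 ✓
C1, C2, C4, C5, C6, C7, C9, C10, C11, C12 → 10 sp2 carbons.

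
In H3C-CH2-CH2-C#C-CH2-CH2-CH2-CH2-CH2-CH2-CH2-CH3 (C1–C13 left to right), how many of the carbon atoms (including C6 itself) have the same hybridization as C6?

C6 is sp3 (only σ bonds).
C1: sp3 ✓
C2: sp3 ✓
C3: sp3 ✓
C4: sp
C5: sp
C6: sp3 ✓
C7: sp3 ✓
C8: sp3 ✓
C9: sp3 ✓
C10: sp3 ✓
C11: sp3 ✓
C12: sp3 ✓
C13: sp3 ✓
11 carbons are sp3.

11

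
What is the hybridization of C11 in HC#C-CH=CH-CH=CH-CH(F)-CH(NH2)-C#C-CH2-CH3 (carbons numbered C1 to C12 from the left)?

sp3

C11 (4 σ bonds) has steric number 4: sp3.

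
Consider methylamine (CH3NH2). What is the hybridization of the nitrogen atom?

Three σ bonds + one lone pair = steric number 4 → sp3.

sp3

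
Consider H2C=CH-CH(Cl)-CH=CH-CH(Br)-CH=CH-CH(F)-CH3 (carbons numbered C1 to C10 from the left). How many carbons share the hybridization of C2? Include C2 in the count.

6

C2 is sp2 (one π bond).
C1: sp2 ✓
C2: sp2 ✓
C3: sp3
C4: sp2 ✓
C5: sp2 ✓
C6: sp3
C7: sp2 ✓
C8: sp2 ✓
C9: sp3
C10: sp3
6 carbons are sp2.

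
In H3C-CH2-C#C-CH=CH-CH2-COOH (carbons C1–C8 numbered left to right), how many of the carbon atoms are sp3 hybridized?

3

C1: sp3 ✓
C2: sp3 ✓
C3: sp
C4: sp
C5: sp2
C6: sp2
C7: sp3 ✓
C8: sp2
C1, C2, C7 → 3 sp3 carbons.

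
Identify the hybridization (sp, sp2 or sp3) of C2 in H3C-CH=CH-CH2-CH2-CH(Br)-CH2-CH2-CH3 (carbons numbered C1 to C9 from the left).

C2 (3 σ bonds, plus one π bond) has steric number 3: sp2.

sp^2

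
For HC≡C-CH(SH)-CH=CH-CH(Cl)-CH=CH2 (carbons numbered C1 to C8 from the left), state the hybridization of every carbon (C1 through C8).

C1 sp, C2 sp, C3 sp3, C4 sp2, C5 sp2, C6 sp3, C7 sp2, C8 sp2

C1 (2 σ bonds, plus two π bonds) has steric number 2: sp.
C2 is sp: 2 σ bonds, plus two π bonds, 2 electron-density regions.
C3 (4 σ bonds) has steric number 4: sp3.
C4: 3 σ bonds, plus one π bond; 3 regions of electron density → sp2.
C5 carries 3 σ bonds, plus one π bond, giving a steric number of 3, so it is sp2.
C6 carries 4 σ bonds, giving a steric number of 4, so it is sp3.
C7: 3 σ bonds, plus one π bond; 3 regions of electron density → sp2.
C8 has 3 σ bonds, plus one π bond: steric number 3 → sp2.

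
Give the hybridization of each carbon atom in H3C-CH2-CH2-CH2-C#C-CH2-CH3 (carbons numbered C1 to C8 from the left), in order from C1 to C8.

C1 is sp3: 4 σ bonds, 4 electron-density regions.
C2 has 4 σ bonds: steric number 4 → sp3.
C3 — 4 σ bonds. Steric number 4, so sp3.
C4: 4 σ bonds; 4 regions of electron density → sp3.
C5 is sp: 2 σ bonds, plus two π bonds, 2 electron-density regions.
C6 has 2 σ bonds, plus two π bonds: steric number 2 → sp.
C7: 4 σ bonds — 4 electron domains, sp3.
C8 (4 σ bonds) has steric number 4: sp3.

C1 sp3, C2 sp3, C3 sp3, C4 sp3, C5 sp, C6 sp, C7 sp3, C8 sp3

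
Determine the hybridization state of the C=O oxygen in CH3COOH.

The C=O oxygen: 1 σ bond and 2 lone pairs, plus one π bond; 3 regions of electron density → sp2.

sp^2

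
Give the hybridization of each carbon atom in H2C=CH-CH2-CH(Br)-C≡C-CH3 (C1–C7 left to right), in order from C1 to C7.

C1 sp2, C2 sp2, C3 sp3, C4 sp3, C5 sp, C6 sp, C7 sp3

C1: 3 σ bonds, plus one π bond; 3 regions of electron density → sp2.
C2 (3 σ bonds, plus one π bond) has steric number 3: sp2.
C3 carries 4 σ bonds, giving a steric number of 4, so it is sp3.
C4 has 4 σ bonds: steric number 4 → sp3.
C5: 2 σ bonds, plus two π bonds — 2 electron domains, sp.
C6 — 2 σ bonds, plus two π bonds. Steric number 2, so sp.
C7 is sp3: 4 σ bonds, 4 electron-density regions.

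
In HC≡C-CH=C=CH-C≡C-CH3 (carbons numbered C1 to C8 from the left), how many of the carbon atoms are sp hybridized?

5

C1: sp ✓
C2: sp ✓
C3: sp2
C4: sp ✓
C5: sp2
C6: sp ✓
C7: sp ✓
C8: sp3
C1, C2, C4, C6, C7 → 5 sp carbons.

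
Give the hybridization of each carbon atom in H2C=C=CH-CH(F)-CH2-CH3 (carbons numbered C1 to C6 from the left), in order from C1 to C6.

C1 sp2, C2 sp, C3 sp2, C4 sp3, C5 sp3, C6 sp3

C1: 3 σ bonds, plus one π bond; 3 regions of electron density → sp2.
C2 carries 2 σ bonds, plus two π bonds, giving a steric number of 2, so it is sp.
C3 (3 σ bonds, plus one π bond) has steric number 3: sp2.
C4 (4 σ bonds) has steric number 4: sp3.
C5 — 4 σ bonds. Steric number 4, so sp3.
C6 is sp3: 4 σ bonds, 4 electron-density regions.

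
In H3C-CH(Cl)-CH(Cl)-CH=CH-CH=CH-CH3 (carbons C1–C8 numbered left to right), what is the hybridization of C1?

C1: 4 σ bonds — 4 electron domains, sp3.

sp3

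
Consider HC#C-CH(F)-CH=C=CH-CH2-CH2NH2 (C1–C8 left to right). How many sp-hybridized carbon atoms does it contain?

3

C1: sp ✓
C2: sp ✓
C3: sp3
C4: sp2
C5: sp ✓
C6: sp2
C7: sp3
C8: sp3
C1, C2, C5 → 3 sp carbons.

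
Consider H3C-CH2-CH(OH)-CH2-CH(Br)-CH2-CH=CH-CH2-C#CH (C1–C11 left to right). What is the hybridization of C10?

C10 is sp: 2 σ bonds, plus two π bonds, 2 electron-density regions.

sp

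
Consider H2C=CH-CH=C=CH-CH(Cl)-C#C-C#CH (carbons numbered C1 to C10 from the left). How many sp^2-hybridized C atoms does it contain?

4

C1: sp2 ✓
C2: sp2 ✓
C3: sp2 ✓
C4: sp
C5: sp2 ✓
C6: sp3
C7: sp
C8: sp
C9: sp
C10: sp
C1, C2, C3, C5 → 4 sp2 carbons.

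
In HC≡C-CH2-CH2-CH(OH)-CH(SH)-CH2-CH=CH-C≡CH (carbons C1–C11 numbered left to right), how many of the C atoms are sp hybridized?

C1: sp ✓
C2: sp ✓
C3: sp3
C4: sp3
C5: sp3
C6: sp3
C7: sp3
C8: sp2
C9: sp2
C10: sp ✓
C11: sp ✓
C1, C2, C10, C11 → 4 sp carbons.

4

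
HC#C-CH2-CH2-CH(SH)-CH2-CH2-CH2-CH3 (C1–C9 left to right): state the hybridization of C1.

sp

C1 is sp: 2 σ bonds, plus two π bonds, 2 electron-density regions.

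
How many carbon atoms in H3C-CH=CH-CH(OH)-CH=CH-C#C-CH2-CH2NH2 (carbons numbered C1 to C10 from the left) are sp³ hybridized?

C1: sp3 ✓
C2: sp2
C3: sp2
C4: sp3 ✓
C5: sp2
C6: sp2
C7: sp
C8: sp
C9: sp3 ✓
C10: sp3 ✓
C1, C4, C9, C10 → 4 sp3 carbons.

4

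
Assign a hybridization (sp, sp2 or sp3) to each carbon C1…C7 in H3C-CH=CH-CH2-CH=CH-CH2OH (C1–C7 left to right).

C1 sp3, C2 sp2, C3 sp2, C4 sp3, C5 sp2, C6 sp2, C7 sp3

C1: 4 σ bonds; 4 regions of electron density → sp3.
C2 (3 σ bonds, plus one π bond) has steric number 3: sp2.
C3 carries 3 σ bonds, plus one π bond, giving a steric number of 3, so it is sp2.
C4 — 4 σ bonds. Steric number 4, so sp3.
C5 — 3 σ bonds, plus one π bond. Steric number 3, so sp2.
C6 (3 σ bonds, plus one π bond) has steric number 3: sp2.
C7 is sp3: 4 σ bonds, 4 electron-density regions.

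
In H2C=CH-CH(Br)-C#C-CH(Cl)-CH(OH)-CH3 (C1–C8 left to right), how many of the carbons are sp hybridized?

2

C1: sp2
C2: sp2
C3: sp3
C4: sp ✓
C5: sp ✓
C6: sp3
C7: sp3
C8: sp3
C4, C5 → 2 sp carbons.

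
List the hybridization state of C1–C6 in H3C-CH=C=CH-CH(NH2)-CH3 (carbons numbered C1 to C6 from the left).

C1 — 4 σ bonds. Steric number 4, so sp3.
C2 (3 σ bonds, plus one π bond) has steric number 3: sp2.
C3: 2 σ bonds, plus two π bonds; 2 regions of electron density → sp.
C4 carries 3 σ bonds, plus one π bond, giving a steric number of 3, so it is sp2.
C5: 4 σ bonds; 4 regions of electron density → sp3.
C6 (4 σ bonds) has steric number 4: sp3.

C1 sp3, C2 sp2, C3 sp, C4 sp2, C5 sp3, C6 sp3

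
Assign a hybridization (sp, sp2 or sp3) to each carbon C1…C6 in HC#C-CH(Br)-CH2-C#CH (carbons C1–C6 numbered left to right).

C1: 2 σ bonds, plus two π bonds — 2 electron domains, sp.
C2 — 2 σ bonds, plus two π bonds. Steric number 2, so sp.
C3 — 4 σ bonds. Steric number 4, so sp3.
C4 carries 4 σ bonds, giving a steric number of 4, so it is sp3.
C5 is sp: 2 σ bonds, plus two π bonds, 2 electron-density regions.
C6 carries 2 σ bonds, plus two π bonds, giving a steric number of 2, so it is sp.

C1 sp, C2 sp, C3 sp3, C4 sp3, C5 sp, C6 sp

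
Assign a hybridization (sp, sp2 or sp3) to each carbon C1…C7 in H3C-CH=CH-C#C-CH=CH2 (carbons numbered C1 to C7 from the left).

C1 sp3, C2 sp2, C3 sp2, C4 sp, C5 sp, C6 sp2, C7 sp2

C1: 4 σ bonds; 4 regions of electron density → sp3.
C2: 3 σ bonds, plus one π bond — 3 electron domains, sp2.
C3 (3 σ bonds, plus one π bond) has steric number 3: sp2.
C4 — 2 σ bonds, plus two π bonds. Steric number 2, so sp.
C5 is sp: 2 σ bonds, plus two π bonds, 2 electron-density regions.
C6 (3 σ bonds, plus one π bond) has steric number 3: sp2.
C7 — 3 σ bonds, plus one π bond. Steric number 3, so sp2.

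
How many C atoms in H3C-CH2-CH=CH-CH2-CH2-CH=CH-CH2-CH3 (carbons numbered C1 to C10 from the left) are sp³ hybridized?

C1: sp3 ✓
C2: sp3 ✓
C3: sp2
C4: sp2
C5: sp3 ✓
C6: sp3 ✓
C7: sp2
C8: sp2
C9: sp3 ✓
C10: sp3 ✓
C1, C2, C5, C6, C9, C10 → 6 sp3 carbons.

6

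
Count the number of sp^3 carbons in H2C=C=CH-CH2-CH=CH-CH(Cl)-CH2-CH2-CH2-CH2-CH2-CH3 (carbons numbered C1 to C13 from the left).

8

C1: sp2
C2: sp
C3: sp2
C4: sp3 ✓
C5: sp2
C6: sp2
C7: sp3 ✓
C8: sp3 ✓
C9: sp3 ✓
C10: sp3 ✓
C11: sp3 ✓
C12: sp3 ✓
C13: sp3 ✓
C4, C7, C8, C9, C10, C11, C12, C13 → 8 sp3 carbons.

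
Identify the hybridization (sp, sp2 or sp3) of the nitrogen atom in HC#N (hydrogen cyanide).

sp

The nitrogen atom (1 σ bond and 1 lone pair, plus two π bonds) has steric number 2: sp.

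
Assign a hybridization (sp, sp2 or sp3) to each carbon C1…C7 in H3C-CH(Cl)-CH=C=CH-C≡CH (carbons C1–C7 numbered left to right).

C1 sp3, C2 sp3, C3 sp2, C4 sp, C5 sp2, C6 sp, C7 sp

C1 is sp3: 4 σ bonds, 4 electron-density regions.
C2 has 4 σ bonds: steric number 4 → sp3.
C3 — 3 σ bonds, plus one π bond. Steric number 3, so sp2.
C4 is sp: 2 σ bonds, plus two π bonds, 2 electron-density regions.
C5 (3 σ bonds, plus one π bond) has steric number 3: sp2.
C6: 2 σ bonds, plus two π bonds — 2 electron domains, sp.
C7: 2 σ bonds, plus two π bonds — 2 electron domains, sp.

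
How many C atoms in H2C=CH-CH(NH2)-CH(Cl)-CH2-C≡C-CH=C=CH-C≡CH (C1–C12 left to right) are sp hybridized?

5

C1: sp2
C2: sp2
C3: sp3
C4: sp3
C5: sp3
C6: sp ✓
C7: sp ✓
C8: sp2
C9: sp ✓
C10: sp2
C11: sp ✓
C12: sp ✓
C6, C7, C9, C11, C12 → 5 sp carbons.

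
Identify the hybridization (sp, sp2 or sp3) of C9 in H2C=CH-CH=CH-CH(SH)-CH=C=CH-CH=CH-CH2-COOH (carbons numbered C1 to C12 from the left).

sp²

C9 (3 σ bonds, plus one π bond) has steric number 3: sp2.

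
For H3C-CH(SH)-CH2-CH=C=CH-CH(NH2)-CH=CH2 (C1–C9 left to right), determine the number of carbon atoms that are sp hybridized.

C1: sp3
C2: sp3
C3: sp3
C4: sp2
C5: sp ✓
C6: sp2
C7: sp3
C8: sp2
C9: sp2
C5 → 1 sp carbon.

1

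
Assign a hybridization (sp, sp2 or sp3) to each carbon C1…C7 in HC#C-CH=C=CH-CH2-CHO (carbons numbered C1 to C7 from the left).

C1 sp, C2 sp, C3 sp2, C4 sp, C5 sp2, C6 sp3, C7 sp2

C1 (2 σ bonds, plus two π bonds) has steric number 2: sp.
C2 is sp: 2 σ bonds, plus two π bonds, 2 electron-density regions.
C3 has 3 σ bonds, plus one π bond: steric number 3 → sp2.
C4 — 2 σ bonds, plus two π bonds. Steric number 2, so sp.
C5 has 3 σ bonds, plus one π bond: steric number 3 → sp2.
C6 — 4 σ bonds. Steric number 4, so sp3.
C7 has 3 σ bonds, plus one π bond: steric number 3 → sp2.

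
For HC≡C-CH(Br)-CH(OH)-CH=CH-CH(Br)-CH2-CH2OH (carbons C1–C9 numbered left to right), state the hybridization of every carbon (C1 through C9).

C1: 2 σ bonds, plus two π bonds; 2 regions of electron density → sp.
C2: 2 σ bonds, plus two π bonds — 2 electron domains, sp.
C3 is sp3: 4 σ bonds, 4 electron-density regions.
C4: 4 σ bonds; 4 regions of electron density → sp3.
C5 is sp2: 3 σ bonds, plus one π bond, 3 electron-density regions.
C6 is sp2: 3 σ bonds, plus one π bond, 3 electron-density regions.
C7 is sp3: 4 σ bonds, 4 electron-density regions.
C8: 4 σ bonds — 4 electron domains, sp3.
C9 carries 4 σ bonds, giving a steric number of 4, so it is sp3.

C1 sp, C2 sp, C3 sp3, C4 sp3, C5 sp2, C6 sp2, C7 sp3, C8 sp3, C9 sp3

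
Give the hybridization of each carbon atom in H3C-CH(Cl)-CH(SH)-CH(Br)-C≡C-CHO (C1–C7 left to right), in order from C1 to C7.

C1 sp3, C2 sp3, C3 sp3, C4 sp3, C5 sp, C6 sp, C7 sp2

C1: 4 σ bonds — 4 electron domains, sp3.
C2 (4 σ bonds) has steric number 4: sp3.
C3 is sp3: 4 σ bonds, 4 electron-density regions.
C4 carries 4 σ bonds, giving a steric number of 4, so it is sp3.
C5 has 2 σ bonds, plus two π bonds: steric number 2 → sp.
C6: 2 σ bonds, plus two π bonds — 2 electron domains, sp.
C7 is sp2: 3 σ bonds, plus one π bond, 3 electron-density regions.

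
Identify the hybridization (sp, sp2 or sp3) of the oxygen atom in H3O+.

Three σ bonds + one lone pair = steric number 4 → sp3.

sp3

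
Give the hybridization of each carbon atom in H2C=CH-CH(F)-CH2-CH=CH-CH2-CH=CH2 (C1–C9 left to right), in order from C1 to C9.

C1: 3 σ bonds, plus one π bond — 3 electron domains, sp2.
C2 has 3 σ bonds, plus one π bond: steric number 3 → sp2.
C3: 4 σ bonds; 4 regions of electron density → sp3.
C4 carries 4 σ bonds, giving a steric number of 4, so it is sp3.
C5 is sp2: 3 σ bonds, plus one π bond, 3 electron-density regions.
C6 (3 σ bonds, plus one π bond) has steric number 3: sp2.
C7: 4 σ bonds; 4 regions of electron density → sp3.
C8: 3 σ bonds, plus one π bond; 3 regions of electron density → sp2.
C9 — 3 σ bonds, plus one π bond. Steric number 3, so sp2.

C1 sp2, C2 sp2, C3 sp3, C4 sp3, C5 sp2, C6 sp2, C7 sp3, C8 sp2, C9 sp2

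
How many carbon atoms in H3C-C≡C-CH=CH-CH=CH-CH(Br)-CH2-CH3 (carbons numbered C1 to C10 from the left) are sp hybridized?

C1: sp3
C2: sp ✓
C3: sp ✓
C4: sp2
C5: sp2
C6: sp2
C7: sp2
C8: sp3
C9: sp3
C10: sp3
C2, C3 → 2 sp carbons.

2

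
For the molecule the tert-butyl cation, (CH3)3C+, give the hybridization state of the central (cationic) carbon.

sp^2

Three σ bonds and an empty p orbital; no lone pair → steric number 3 → sp2 and planar.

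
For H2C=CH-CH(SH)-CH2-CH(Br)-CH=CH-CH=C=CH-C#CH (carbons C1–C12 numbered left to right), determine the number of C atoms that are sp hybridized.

3

C1: sp2
C2: sp2
C3: sp3
C4: sp3
C5: sp3
C6: sp2
C7: sp2
C8: sp2
C9: sp ✓
C10: sp2
C11: sp ✓
C12: sp ✓
C9, C11, C12 → 3 sp carbons.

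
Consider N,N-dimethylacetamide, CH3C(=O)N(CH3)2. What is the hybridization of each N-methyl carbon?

Each N-methyl carbon is sp3: 4 σ bonds, 4 electron-density regions.

sp^3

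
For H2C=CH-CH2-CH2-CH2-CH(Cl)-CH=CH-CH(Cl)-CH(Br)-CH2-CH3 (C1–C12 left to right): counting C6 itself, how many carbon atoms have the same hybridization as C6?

8

C6 is sp3 (only σ bonds).
C1: sp2
C2: sp2
C3: sp3 ✓
C4: sp3 ✓
C5: sp3 ✓
C6: sp3 ✓
C7: sp2
C8: sp2
C9: sp3 ✓
C10: sp3 ✓
C11: sp3 ✓
C12: sp3 ✓
8 carbons are sp3.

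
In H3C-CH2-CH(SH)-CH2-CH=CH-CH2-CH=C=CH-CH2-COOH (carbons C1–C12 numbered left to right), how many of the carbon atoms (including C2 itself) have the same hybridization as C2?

6

C2 is sp3 (only σ bonds).
C1: sp3 ✓
C2: sp3 ✓
C3: sp3 ✓
C4: sp3 ✓
C5: sp2
C6: sp2
C7: sp3 ✓
C8: sp2
C9: sp
C10: sp2
C11: sp3 ✓
C12: sp2
6 carbons are sp3.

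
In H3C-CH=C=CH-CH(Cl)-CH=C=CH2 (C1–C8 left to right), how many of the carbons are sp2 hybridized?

4

C1: sp3
C2: sp2 ✓
C3: sp
C4: sp2 ✓
C5: sp3
C6: sp2 ✓
C7: sp
C8: sp2 ✓
C2, C4, C6, C8 → 4 sp2 carbons.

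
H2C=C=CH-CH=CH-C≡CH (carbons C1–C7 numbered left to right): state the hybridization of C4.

C4: 3 σ bonds, plus one π bond — 3 electron domains, sp2.

sp2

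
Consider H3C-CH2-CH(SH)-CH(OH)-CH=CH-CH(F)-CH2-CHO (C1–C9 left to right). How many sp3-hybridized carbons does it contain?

C1: sp3 ✓
C2: sp3 ✓
C3: sp3 ✓
C4: sp3 ✓
C5: sp2
C6: sp2
C7: sp3 ✓
C8: sp3 ✓
C9: sp2
C1, C2, C3, C4, C7, C8 → 6 sp3 carbons.

6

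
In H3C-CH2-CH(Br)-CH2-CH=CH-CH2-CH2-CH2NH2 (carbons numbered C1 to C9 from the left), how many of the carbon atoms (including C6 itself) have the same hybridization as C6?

2

C6 is sp2 (one π bond).
C1: sp3
C2: sp3
C3: sp3
C4: sp3
C5: sp2 ✓
C6: sp2 ✓
C7: sp3
C8: sp3
C9: sp3
2 carbons are sp2.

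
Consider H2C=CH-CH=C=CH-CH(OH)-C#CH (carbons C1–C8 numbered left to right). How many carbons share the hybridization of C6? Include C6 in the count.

C6 is sp3 (only σ bonds).
C1: sp2
C2: sp2
C3: sp2
C4: sp
C5: sp2
C6: sp3 ✓
C7: sp
C8: sp
1 carbon is sp3.

1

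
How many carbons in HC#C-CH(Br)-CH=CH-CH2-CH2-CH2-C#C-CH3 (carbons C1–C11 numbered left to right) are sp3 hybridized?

C1: sp
C2: sp
C3: sp3 ✓
C4: sp2
C5: sp2
C6: sp3 ✓
C7: sp3 ✓
C8: sp3 ✓
C9: sp
C10: sp
C11: sp3 ✓
C3, C6, C7, C8, C11 → 5 sp3 carbons.

5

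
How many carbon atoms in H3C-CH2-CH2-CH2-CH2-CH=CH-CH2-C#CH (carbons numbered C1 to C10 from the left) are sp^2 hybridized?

2

C1: sp3
C2: sp3
C3: sp3
C4: sp3
C5: sp3
C6: sp2 ✓
C7: sp2 ✓
C8: sp3
C9: sp
C10: sp
C6, C7 → 2 sp2 carbons.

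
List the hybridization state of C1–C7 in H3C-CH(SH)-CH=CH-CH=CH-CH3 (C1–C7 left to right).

C1 sp3, C2 sp3, C3 sp2, C4 sp2, C5 sp2, C6 sp2, C7 sp3

C1 is sp3: 4 σ bonds, 4 electron-density regions.
C2 (4 σ bonds) has steric number 4: sp3.
C3 — 3 σ bonds, plus one π bond. Steric number 3, so sp2.
C4 is sp2: 3 σ bonds, plus one π bond, 3 electron-density regions.
C5 has 3 σ bonds, plus one π bond: steric number 3 → sp2.
C6: 3 σ bonds, plus one π bond — 3 electron domains, sp2.
C7: 4 σ bonds; 4 regions of electron density → sp3.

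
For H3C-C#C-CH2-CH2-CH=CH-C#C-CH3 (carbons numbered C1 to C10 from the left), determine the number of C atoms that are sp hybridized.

4

C1: sp3
C2: sp ✓
C3: sp ✓
C4: sp3
C5: sp3
C6: sp2
C7: sp2
C8: sp ✓
C9: sp ✓
C10: sp3
C2, C3, C8, C9 → 4 sp carbons.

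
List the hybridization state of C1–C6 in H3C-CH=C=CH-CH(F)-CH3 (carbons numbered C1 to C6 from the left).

C1: 4 σ bonds; 4 regions of electron density → sp3.
C2 has 3 σ bonds, plus one π bond: steric number 3 → sp2.
C3 carries 2 σ bonds, plus two π bonds, giving a steric number of 2, so it is sp.
C4: 3 σ bonds, plus one π bond; 3 regions of electron density → sp2.
C5 is sp3: 4 σ bonds, 4 electron-density regions.
C6 carries 4 σ bonds, giving a steric number of 4, so it is sp3.

C1 sp3, C2 sp2, C3 sp, C4 sp2, C5 sp3, C6 sp3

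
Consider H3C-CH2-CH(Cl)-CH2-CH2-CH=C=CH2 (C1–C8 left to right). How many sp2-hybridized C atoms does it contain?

C1: sp3
C2: sp3
C3: sp3
C4: sp3
C5: sp3
C6: sp2 ✓
C7: sp
C8: sp2 ✓
C6, C8 → 2 sp2 carbons.

2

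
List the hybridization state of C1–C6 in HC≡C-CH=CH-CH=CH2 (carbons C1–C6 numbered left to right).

C1 sp, C2 sp, C3 sp2, C4 sp2, C5 sp2, C6 sp2

C1 has 2 σ bonds, plus two π bonds: steric number 2 → sp.
C2 is sp: 2 σ bonds, plus two π bonds, 2 electron-density regions.
C3 has 3 σ bonds, plus one π bond: steric number 3 → sp2.
C4: 3 σ bonds, plus one π bond — 3 electron domains, sp2.
C5: 3 σ bonds, plus one π bond — 3 electron domains, sp2.
C6 (3 σ bonds, plus one π bond) has steric number 3: sp2.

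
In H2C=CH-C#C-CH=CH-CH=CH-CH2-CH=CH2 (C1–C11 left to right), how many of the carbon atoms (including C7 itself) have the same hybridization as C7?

8

C7 is sp2 (one π bond).
C1: sp2 ✓
C2: sp2 ✓
C3: sp
C4: sp
C5: sp2 ✓
C6: sp2 ✓
C7: sp2 ✓
C8: sp2 ✓
C9: sp3
C10: sp2 ✓
C11: sp2 ✓
8 carbons are sp2.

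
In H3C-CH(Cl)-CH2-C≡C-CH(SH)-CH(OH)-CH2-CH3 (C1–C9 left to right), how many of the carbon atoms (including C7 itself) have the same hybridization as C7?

C7 is sp3 (only σ bonds).
C1: sp3 ✓
C2: sp3 ✓
C3: sp3 ✓
C4: sp
C5: sp
C6: sp3 ✓
C7: sp3 ✓
C8: sp3 ✓
C9: sp3 ✓
7 carbons are sp3.

7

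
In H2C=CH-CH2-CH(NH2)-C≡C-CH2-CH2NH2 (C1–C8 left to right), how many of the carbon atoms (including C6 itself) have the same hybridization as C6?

2

C6 is sp (two π bonds).
C1: sp2
C2: sp2
C3: sp3
C4: sp3
C5: sp ✓
C6: sp ✓
C7: sp3
C8: sp3
2 carbons are sp.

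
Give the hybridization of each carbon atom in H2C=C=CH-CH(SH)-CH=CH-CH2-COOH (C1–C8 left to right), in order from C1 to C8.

C1: 3 σ bonds, plus one π bond — 3 electron domains, sp2.
C2 (2 σ bonds, plus two π bonds) has steric number 2: sp.
C3 carries 3 σ bonds, plus one π bond, giving a steric number of 3, so it is sp2.
C4: 4 σ bonds; 4 regions of electron density → sp3.
C5 carries 3 σ bonds, plus one π bond, giving a steric number of 3, so it is sp2.
C6 is sp2: 3 σ bonds, plus one π bond, 3 electron-density regions.
C7: 4 σ bonds — 4 electron domains, sp3.
C8 (3 σ bonds, plus one π bond) has steric number 3: sp2.

C1 sp2, C2 sp, C3 sp2, C4 sp3, C5 sp2, C6 sp2, C7 sp3, C8 sp2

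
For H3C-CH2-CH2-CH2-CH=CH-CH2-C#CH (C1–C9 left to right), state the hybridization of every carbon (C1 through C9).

C1 sp3, C2 sp3, C3 sp3, C4 sp3, C5 sp2, C6 sp2, C7 sp3, C8 sp, C9 sp

C1 has 4 σ bonds: steric number 4 → sp3.
C2 (4 σ bonds) has steric number 4: sp3.
C3 is sp3: 4 σ bonds, 4 electron-density regions.
C4 (4 σ bonds) has steric number 4: sp3.
C5 (3 σ bonds, plus one π bond) has steric number 3: sp2.
C6 has 3 σ bonds, plus one π bond: steric number 3 → sp2.
C7 carries 4 σ bonds, giving a steric number of 4, so it is sp3.
C8 (2 σ bonds, plus two π bonds) has steric number 2: sp.
C9 carries 2 σ bonds, plus two π bonds, giving a steric number of 2, so it is sp.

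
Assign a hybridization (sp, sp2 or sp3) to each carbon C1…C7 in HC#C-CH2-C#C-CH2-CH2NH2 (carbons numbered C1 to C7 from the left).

C1 sp, C2 sp, C3 sp3, C4 sp, C5 sp, C6 sp3, C7 sp3

C1: 2 σ bonds, plus two π bonds — 2 electron domains, sp.
C2 carries 2 σ bonds, plus two π bonds, giving a steric number of 2, so it is sp.
C3: 4 σ bonds; 4 regions of electron density → sp3.
C4 is sp: 2 σ bonds, plus two π bonds, 2 electron-density regions.
C5 — 2 σ bonds, plus two π bonds. Steric number 2, so sp.
C6 carries 4 σ bonds, giving a steric number of 4, so it is sp3.
C7 — 4 σ bonds. Steric number 4, so sp3.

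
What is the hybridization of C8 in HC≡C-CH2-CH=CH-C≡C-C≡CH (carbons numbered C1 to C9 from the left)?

C8 (2 σ bonds, plus two π bonds) has steric number 2: sp.

sp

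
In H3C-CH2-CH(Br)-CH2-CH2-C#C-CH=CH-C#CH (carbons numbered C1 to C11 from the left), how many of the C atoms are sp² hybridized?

C1: sp3
C2: sp3
C3: sp3
C4: sp3
C5: sp3
C6: sp
C7: sp
C8: sp2 ✓
C9: sp2 ✓
C10: sp
C11: sp
C8, C9 → 2 sp2 carbons.

2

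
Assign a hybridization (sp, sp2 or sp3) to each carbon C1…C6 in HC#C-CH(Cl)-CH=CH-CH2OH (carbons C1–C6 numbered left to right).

C1 sp, C2 sp, C3 sp3, C4 sp2, C5 sp2, C6 sp3

C1 is sp: 2 σ bonds, plus two π bonds, 2 electron-density regions.
C2 (2 σ bonds, plus two π bonds) has steric number 2: sp.
C3 — 4 σ bonds. Steric number 4, so sp3.
C4 carries 3 σ bonds, plus one π bond, giving a steric number of 3, so it is sp2.
C5 (3 σ bonds, plus one π bond) has steric number 3: sp2.
C6 — 4 σ bonds. Steric number 4, so sp3.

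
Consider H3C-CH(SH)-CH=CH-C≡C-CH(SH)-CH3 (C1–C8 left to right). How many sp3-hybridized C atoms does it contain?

4

C1: sp3 ✓
C2: sp3 ✓
C3: sp2
C4: sp2
C5: sp
C6: sp
C7: sp3 ✓
C8: sp3 ✓
C1, C2, C7, C8 → 4 sp3 carbons.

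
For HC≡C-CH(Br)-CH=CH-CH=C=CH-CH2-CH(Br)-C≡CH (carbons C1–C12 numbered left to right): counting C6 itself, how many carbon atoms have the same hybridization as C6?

4

C6 is sp2 (one π bond).
C1: sp
C2: sp
C3: sp3
C4: sp2 ✓
C5: sp2 ✓
C6: sp2 ✓
C7: sp
C8: sp2 ✓
C9: sp3
C10: sp3
C11: sp
C12: sp
4 carbons are sp2.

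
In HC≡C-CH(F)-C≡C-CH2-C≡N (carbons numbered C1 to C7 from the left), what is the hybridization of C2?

sp

C2 carries 2 σ bonds, plus two π bonds, giving a steric number of 2, so it is sp.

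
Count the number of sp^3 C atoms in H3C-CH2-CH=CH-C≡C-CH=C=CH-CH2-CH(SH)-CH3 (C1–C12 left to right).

5

C1: sp3 ✓
C2: sp3 ✓
C3: sp2
C4: sp2
C5: sp
C6: sp
C7: sp2
C8: sp
C9: sp2
C10: sp3 ✓
C11: sp3 ✓
C12: sp3 ✓
C1, C2, C10, C11, C12 → 5 sp3 carbons.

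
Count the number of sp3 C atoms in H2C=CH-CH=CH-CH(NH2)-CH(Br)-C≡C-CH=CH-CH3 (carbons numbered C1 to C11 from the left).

C1: sp2
C2: sp2
C3: sp2
C4: sp2
C5: sp3 ✓
C6: sp3 ✓
C7: sp
C8: sp
C9: sp2
C10: sp2
C11: sp3 ✓
C5, C6, C11 → 3 sp3 carbons.

3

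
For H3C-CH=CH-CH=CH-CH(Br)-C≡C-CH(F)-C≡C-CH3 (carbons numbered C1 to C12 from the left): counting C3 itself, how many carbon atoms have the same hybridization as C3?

4

C3 is sp2 (one π bond).
C1: sp3
C2: sp2 ✓
C3: sp2 ✓
C4: sp2 ✓
C5: sp2 ✓
C6: sp3
C7: sp
C8: sp
C9: sp3
C10: sp
C11: sp
C12: sp3
4 carbons are sp2.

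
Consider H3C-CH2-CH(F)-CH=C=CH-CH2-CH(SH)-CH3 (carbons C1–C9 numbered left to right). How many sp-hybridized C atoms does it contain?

C1: sp3
C2: sp3
C3: sp3
C4: sp2
C5: sp ✓
C6: sp2
C7: sp3
C8: sp3
C9: sp3
C5 → 1 sp carbon.

1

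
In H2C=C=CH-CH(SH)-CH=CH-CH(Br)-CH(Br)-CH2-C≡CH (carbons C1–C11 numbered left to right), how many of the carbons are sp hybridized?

C1: sp2
C2: sp ✓
C3: sp2
C4: sp3
C5: sp2
C6: sp2
C7: sp3
C8: sp3
C9: sp3
C10: sp ✓
C11: sp ✓
C2, C10, C11 → 3 sp carbons.

3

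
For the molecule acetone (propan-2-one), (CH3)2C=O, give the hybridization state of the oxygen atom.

One σ bond + two lone pairs = steric number 3 → sp2.

sp2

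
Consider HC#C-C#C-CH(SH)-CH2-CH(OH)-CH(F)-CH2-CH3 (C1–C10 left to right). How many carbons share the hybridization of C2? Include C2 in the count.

4

C2 is sp (two π bonds).
C1: sp ✓
C2: sp ✓
C3: sp ✓
C4: sp ✓
C5: sp3
C6: sp3
C7: sp3
C8: sp3
C9: sp3
C10: sp3
4 carbons are sp.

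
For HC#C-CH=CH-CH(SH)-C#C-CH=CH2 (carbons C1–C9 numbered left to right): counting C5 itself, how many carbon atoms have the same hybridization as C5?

1

C5 is sp3 (only σ bonds).
C1: sp
C2: sp
C3: sp2
C4: sp2
C5: sp3 ✓
C6: sp
C7: sp
C8: sp2
C9: sp2
1 carbon is sp3.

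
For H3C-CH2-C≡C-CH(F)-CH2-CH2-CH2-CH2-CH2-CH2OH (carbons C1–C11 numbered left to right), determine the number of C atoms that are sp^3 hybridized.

C1: sp3 ✓
C2: sp3 ✓
C3: sp
C4: sp
C5: sp3 ✓
C6: sp3 ✓
C7: sp3 ✓
C8: sp3 ✓
C9: sp3 ✓
C10: sp3 ✓
C11: sp3 ✓
C1, C2, C5, C6, C7, C8, C9, C10, C11 → 9 sp3 carbons.

9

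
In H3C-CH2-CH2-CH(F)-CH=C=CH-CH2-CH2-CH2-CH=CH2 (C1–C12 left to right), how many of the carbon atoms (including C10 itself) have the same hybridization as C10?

C10 is sp3 (only σ bonds).
C1: sp3 ✓
C2: sp3 ✓
C3: sp3 ✓
C4: sp3 ✓
C5: sp2
C6: sp
C7: sp2
C8: sp3 ✓
C9: sp3 ✓
C10: sp3 ✓
C11: sp2
C12: sp2
7 carbons are sp3.

7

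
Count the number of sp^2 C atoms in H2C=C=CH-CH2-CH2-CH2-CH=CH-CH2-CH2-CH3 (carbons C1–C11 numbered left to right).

4

C1: sp2 ✓
C2: sp
C3: sp2 ✓
C4: sp3
C5: sp3
C6: sp3
C7: sp2 ✓
C8: sp2 ✓
C9: sp3
C10: sp3
C11: sp3
C1, C3, C7, C8 → 4 sp2 carbons.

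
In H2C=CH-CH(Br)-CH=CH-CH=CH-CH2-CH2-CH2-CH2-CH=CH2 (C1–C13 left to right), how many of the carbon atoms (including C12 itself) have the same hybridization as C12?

8

C12 is sp2 (one π bond).
C1: sp2 ✓
C2: sp2 ✓
C3: sp3
C4: sp2 ✓
C5: sp2 ✓
C6: sp2 ✓
C7: sp2 ✓
C8: sp3
C9: sp3
C10: sp3
C11: sp3
C12: sp2 ✓
C13: sp2 ✓
8 carbons are sp2.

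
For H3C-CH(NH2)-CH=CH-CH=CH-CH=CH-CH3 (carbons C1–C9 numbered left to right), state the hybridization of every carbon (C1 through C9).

C1 sp3, C2 sp3, C3 sp2, C4 sp2, C5 sp2, C6 sp2, C7 sp2, C8 sp2, C9 sp3

C1: 4 σ bonds; 4 regions of electron density → sp3.
C2 carries 4 σ bonds, giving a steric number of 4, so it is sp3.
C3 is sp2: 3 σ bonds, plus one π bond, 3 electron-density regions.
C4 has 3 σ bonds, plus one π bond: steric number 3 → sp2.
C5: 3 σ bonds, plus one π bond — 3 electron domains, sp2.
C6 — 3 σ bonds, plus one π bond. Steric number 3, so sp2.
C7 carries 3 σ bonds, plus one π bond, giving a steric number of 3, so it is sp2.
C8 (3 σ bonds, plus one π bond) has steric number 3: sp2.
C9 (4 σ bonds) has steric number 4: sp3.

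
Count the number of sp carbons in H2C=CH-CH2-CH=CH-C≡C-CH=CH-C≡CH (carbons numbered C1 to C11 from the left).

C1: sp2
C2: sp2
C3: sp3
C4: sp2
C5: sp2
C6: sp ✓
C7: sp ✓
C8: sp2
C9: sp2
C10: sp ✓
C11: sp ✓
C6, C7, C10, C11 → 4 sp carbons.

4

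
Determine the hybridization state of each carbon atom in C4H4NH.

Each carbon atom is sp2: 3 σ bonds, plus one π bond, 3 electron-density regions.

sp²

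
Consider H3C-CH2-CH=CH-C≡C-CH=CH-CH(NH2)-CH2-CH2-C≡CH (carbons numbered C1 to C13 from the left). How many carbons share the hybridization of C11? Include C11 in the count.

C11 is sp3 (only σ bonds).
C1: sp3 ✓
C2: sp3 ✓
C3: sp2
C4: sp2
C5: sp
C6: sp
C7: sp2
C8: sp2
C9: sp3 ✓
C10: sp3 ✓
C11: sp3 ✓
C12: sp
C13: sp
5 carbons are sp3.

5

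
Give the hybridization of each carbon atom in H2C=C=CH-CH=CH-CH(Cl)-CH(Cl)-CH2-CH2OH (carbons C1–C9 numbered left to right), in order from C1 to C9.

C1 sp2, C2 sp, C3 sp2, C4 sp2, C5 sp2, C6 sp3, C7 sp3, C8 sp3, C9 sp3

C1 carries 3 σ bonds, plus one π bond, giving a steric number of 3, so it is sp2.
C2 (2 σ bonds, plus two π bonds) has steric number 2: sp.
C3 has 3 σ bonds, plus one π bond: steric number 3 → sp2.
C4 — 3 σ bonds, plus one π bond. Steric number 3, so sp2.
C5 is sp2: 3 σ bonds, plus one π bond, 3 electron-density regions.
C6 (4 σ bonds) has steric number 4: sp3.
C7: 4 σ bonds; 4 regions of electron density → sp3.
C8 — 4 σ bonds. Steric number 4, so sp3.
C9: 4 σ bonds — 4 electron domains, sp3.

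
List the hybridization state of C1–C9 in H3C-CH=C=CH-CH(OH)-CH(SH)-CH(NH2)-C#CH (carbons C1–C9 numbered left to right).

C1: 4 σ bonds — 4 electron domains, sp3.
C2 carries 3 σ bonds, plus one π bond, giving a steric number of 3, so it is sp2.
C3 (2 σ bonds, plus two π bonds) has steric number 2: sp.
C4 is sp2: 3 σ bonds, plus one π bond, 3 electron-density regions.
C5: 4 σ bonds — 4 electron domains, sp3.
C6 has 4 σ bonds: steric number 4 → sp3.
C7 carries 4 σ bonds, giving a steric number of 4, so it is sp3.
C8 has 2 σ bonds, plus two π bonds: steric number 2 → sp.
C9 — 2 σ bonds, plus two π bonds. Steric number 2, so sp.

C1 sp3, C2 sp2, C3 sp, C4 sp2, C5 sp3, C6 sp3, C7 sp3, C8 sp, C9 sp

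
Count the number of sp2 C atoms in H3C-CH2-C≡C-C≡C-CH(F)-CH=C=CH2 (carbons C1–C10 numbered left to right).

C1: sp3
C2: sp3
C3: sp
C4: sp
C5: sp
C6: sp
C7: sp3
C8: sp2 ✓
C9: sp
C10: sp2 ✓
C8, C10 → 2 sp2 carbons.

2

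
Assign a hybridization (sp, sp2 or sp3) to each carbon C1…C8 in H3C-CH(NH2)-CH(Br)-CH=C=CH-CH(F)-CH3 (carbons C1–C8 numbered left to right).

C1 has 4 σ bonds: steric number 4 → sp3.
C2 — 4 σ bonds. Steric number 4, so sp3.
C3: 4 σ bonds — 4 electron domains, sp3.
C4: 3 σ bonds, plus one π bond; 3 regions of electron density → sp2.
C5 (2 σ bonds, plus two π bonds) has steric number 2: sp.
C6 carries 3 σ bonds, plus one π bond, giving a steric number of 3, so it is sp2.
C7 (4 σ bonds) has steric number 4: sp3.
C8 — 4 σ bonds. Steric number 4, so sp3.

C1 sp3, C2 sp3, C3 sp3, C4 sp2, C5 sp, C6 sp2, C7 sp3, C8 sp3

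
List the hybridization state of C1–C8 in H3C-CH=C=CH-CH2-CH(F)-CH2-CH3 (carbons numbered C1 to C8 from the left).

C1 sp3, C2 sp2, C3 sp, C4 sp2, C5 sp3, C6 sp3, C7 sp3, C8 sp3

C1 is sp3: 4 σ bonds, 4 electron-density regions.
C2 (3 σ bonds, plus one π bond) has steric number 3: sp2.
C3 has 2 σ bonds, plus two π bonds: steric number 2 → sp.
C4: 3 σ bonds, plus one π bond; 3 regions of electron density → sp2.
C5 (4 σ bonds) has steric number 4: sp3.
C6 has 4 σ bonds: steric number 4 → sp3.
C7: 4 σ bonds — 4 electron domains, sp3.
C8 has 4 σ bonds: steric number 4 → sp3.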